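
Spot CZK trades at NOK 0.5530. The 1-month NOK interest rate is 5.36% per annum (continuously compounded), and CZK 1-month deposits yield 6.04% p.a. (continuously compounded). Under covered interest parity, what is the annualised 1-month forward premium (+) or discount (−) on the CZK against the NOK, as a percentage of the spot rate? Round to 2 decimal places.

T = 1/12 years.
No-arbitrage forward: 0.553 × 1.0044767 / 1.005046 = 0.5526868 NOK/CZK.
Annualised premium = (F − S)/S × (1/T) = (0.5526868 − 0.553)/0.553 ÷ (1/12) = -0.68%.

-0.68%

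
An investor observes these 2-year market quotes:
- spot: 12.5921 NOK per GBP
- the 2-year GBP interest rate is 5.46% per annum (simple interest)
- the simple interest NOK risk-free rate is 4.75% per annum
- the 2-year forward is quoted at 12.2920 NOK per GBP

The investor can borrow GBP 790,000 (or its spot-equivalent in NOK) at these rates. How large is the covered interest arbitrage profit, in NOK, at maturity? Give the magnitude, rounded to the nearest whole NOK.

NOK 121,710

T = 2 years.
Invest the GBP and cover forward: 790,000 × 1.109200 × 12.2920 = NOK 10,771,086.26.
Convert at spot and invest in NOK: 790,000 × 12.5921 × 1.095000 = NOK 10,892,796.11.
The quoted forward undervalues GBP, so borrow GBP, convert to NOK at spot, deposit the NOK at 4.75%, and buy GBP forward at 12.2920 to cover the loan.
Arbitrage profit = |10,771,086.26 − 10,892,796.11| = NOK 121,710.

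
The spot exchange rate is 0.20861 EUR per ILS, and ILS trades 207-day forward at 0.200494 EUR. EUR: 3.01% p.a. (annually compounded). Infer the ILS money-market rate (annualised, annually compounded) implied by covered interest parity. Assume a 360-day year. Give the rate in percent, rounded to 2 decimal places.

10.37%

T = 207/360 years.
CIP gives F = S · g_EUR/g_ILS, so g_EUR/g_ILS = 0.200494/0.20861 = 0.9610949.
EUR growth factor: (1 + 0.0301)^(207/360) = 1.0171984.
That pins the ILS growth at 1.0583746.
r = 1.0583746^(360/207) − 1 = 0.103700 → 10.37%.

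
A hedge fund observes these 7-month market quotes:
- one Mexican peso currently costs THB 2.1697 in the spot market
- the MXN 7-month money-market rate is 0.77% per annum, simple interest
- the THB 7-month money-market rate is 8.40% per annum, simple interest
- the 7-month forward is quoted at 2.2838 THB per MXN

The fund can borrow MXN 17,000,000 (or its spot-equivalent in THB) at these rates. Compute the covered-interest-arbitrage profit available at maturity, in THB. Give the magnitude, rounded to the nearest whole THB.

THB 306,727

T = 7/12 years.
Keep in MXN, deliver into the forward: 17,000,000·1.0044916667·2.2838 = THB 38,998,987.16.
Swap to THB now, deposit: 17,000,000·2.1697·1.049000 = THB 38,692,260.10.
The quoted forward overvalues MXN, so borrow THB, buy MXN at spot, deposit the MXN at 0.77%, and sell the proceeds forward at 2.2838.
The gap between the two covered legs is THB 306,727.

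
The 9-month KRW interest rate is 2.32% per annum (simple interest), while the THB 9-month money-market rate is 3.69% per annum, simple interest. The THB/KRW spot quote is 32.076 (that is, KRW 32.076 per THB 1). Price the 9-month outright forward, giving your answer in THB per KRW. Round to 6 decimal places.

T = 9/12 years.
Growth of 1 KRW over T: 1 + 0.0232×9/12 = 1.017400.
Growth of 1 THB over T: 1 + 0.0369×9/12 = 1.027675.
CIP: F = S · (grow KRW)/(grow THB) = 32.076 × 1.017400/1.027675 = 31.75529 KRW per THB.
Invert for THB per KRW: 1 / 31.75529 = 0.031491.

0.031491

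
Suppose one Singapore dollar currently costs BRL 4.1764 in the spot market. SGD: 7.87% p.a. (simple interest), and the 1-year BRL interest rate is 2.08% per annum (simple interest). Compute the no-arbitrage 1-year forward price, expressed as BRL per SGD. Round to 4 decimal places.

3.9522

T = 1 year.
Growth of 1 BRL over T: 1 + 0.0208×1 = 1.020800.
Growth of 1 SGD over T: 1 + 0.0787×1 = 1.078700.
Forward (BRL per SGD) = 4.1764 × 1.020800 / 1.078700 = 3.952229.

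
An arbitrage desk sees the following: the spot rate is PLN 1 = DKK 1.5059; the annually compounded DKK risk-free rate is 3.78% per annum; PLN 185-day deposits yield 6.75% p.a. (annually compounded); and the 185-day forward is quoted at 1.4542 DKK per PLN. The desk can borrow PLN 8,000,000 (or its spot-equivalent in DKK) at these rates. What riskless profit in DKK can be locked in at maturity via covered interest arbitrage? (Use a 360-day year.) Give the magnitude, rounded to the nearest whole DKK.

T = 185/360 years.
Invest the PLN and cover forward: 8,000,000 × 1.0341366747 × 1.4542 = DKK 12,030,732.42.
Convert at spot and invest in DKK: 8,000,000 × 1.5059 × 1.0192497981 = DKK 12,279,106.17.
The quoted forward undervalues PLN, so borrow PLN, convert to DKK at spot, deposit the DKK at 3.78%, and buy PLN forward at 1.4542 to cover the loan.
Profit = 12,279,106.17 − 12,030,732.42 = DKK 248,374.

DKK 248,374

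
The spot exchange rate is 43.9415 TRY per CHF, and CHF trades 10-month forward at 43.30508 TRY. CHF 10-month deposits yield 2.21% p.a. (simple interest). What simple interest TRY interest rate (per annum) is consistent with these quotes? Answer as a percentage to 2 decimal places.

T = 10/12 years.
CIP gives F = S · g_TRY/g_CHF, so g_TRY/g_CHF = 43.30508/43.9415 = 0.9855167.
The CHF side grows by 1 + 0.0221×10/12 = 1.0184167.
Hence g_TRY = 1.0036667.
(1.0036667 − 1)/T = 0.004400, i.e. 0.44%.

0.44%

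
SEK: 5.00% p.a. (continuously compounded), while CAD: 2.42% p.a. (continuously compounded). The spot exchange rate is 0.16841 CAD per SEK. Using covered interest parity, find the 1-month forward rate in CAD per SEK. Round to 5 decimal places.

T = 1/12 years.
Growth of 1 CAD over T: e^(0.0242×1/12) = 1.0020187.
Growth of 1 SEK over T: e^(0.0500×1/12) = 1.0041754.
So F = 0.16841 × 1.0020187 / 1.0041754 = 0.1680483 (CAD/SEK).

0.16805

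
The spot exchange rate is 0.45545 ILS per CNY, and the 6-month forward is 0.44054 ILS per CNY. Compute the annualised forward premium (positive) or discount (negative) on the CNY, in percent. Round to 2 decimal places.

-6.55%

T = 6/12 years.
Period premium: (0.44054 − 0.45545)/0.45545 = -0.0327369.
×(1/T) gives -6.55% p.a.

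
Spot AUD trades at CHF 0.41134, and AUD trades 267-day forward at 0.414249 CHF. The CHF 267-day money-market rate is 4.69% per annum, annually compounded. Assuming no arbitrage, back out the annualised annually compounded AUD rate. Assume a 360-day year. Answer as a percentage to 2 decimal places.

T = 267/360 years.
By CIP, F/S equals the CHF-to-AUD growth ratio: 0.414249/0.41134 = 1.0070720.
CHF growth factor: (1 + 0.0469)^(267/360) = 1.0345775.
That pins the AUD growth at 1.0273123.
r = 1.0273123^(360/267) − 1 = 0.037000 → 3.70%.

3.70%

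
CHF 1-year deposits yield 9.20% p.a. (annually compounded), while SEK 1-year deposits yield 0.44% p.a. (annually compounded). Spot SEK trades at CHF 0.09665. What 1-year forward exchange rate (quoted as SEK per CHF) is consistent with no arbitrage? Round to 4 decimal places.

T = 1 year.
CHF growth factor: (1 + 0.0920)^1 = 1.092000.
SEK accumulates by (1 + 0.0044)^1 = 1.004400.
So F = 0.09665 × 1.092000 / 1.004400 = 0.1050795 (CHF/SEK).
Quoted the other way: 1/0.1050795 = 9.5166 SEK per CHF.

9.5166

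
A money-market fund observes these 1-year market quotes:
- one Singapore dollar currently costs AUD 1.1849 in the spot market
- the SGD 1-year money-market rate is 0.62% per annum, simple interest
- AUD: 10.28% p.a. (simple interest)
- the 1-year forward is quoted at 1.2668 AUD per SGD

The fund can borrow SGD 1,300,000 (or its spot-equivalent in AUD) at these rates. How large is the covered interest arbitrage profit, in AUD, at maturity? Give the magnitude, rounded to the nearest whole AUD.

AUD 41,670

T = 1 year.
Keep in SGD, deliver into the forward: 1,300,000·1.006200·1.2668 = AUD 1,657,050.41.
Swap to AUD now, deposit: 1,300,000·1.1849·1.102800 = AUD 1,698,720.04.
The quoted forward undervalues SGD, so borrow SGD, convert to AUD at spot, deposit the AUD at 10.28%, and buy SGD forward at 1.2668 to cover the loan.
Arbitrage profit = |1,657,050.41 − 1,698,720.04| = AUD 41,670.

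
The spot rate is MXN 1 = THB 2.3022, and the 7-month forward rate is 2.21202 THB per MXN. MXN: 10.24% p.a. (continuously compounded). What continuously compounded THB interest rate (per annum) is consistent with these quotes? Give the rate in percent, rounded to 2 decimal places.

T = 7/12 years.
By CIP, F/S equals the THB-to-MXN growth ratio: 2.21202/2.3022 = 0.9608288.
The MXN side grows by e^(0.1024×7/12) = 1.0615534.
That pins the THB growth at 1.0199711.
Take logs: ln 1.0199711 / (7/12) = 0.033899, so 3.39%.

3.39%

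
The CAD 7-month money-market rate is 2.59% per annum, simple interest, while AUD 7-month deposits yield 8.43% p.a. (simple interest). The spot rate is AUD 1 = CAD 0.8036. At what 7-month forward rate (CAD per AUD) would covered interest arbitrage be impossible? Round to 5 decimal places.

T = 7/12 years.
CAD accumulates by 1 + 0.0259×7/12 = 1.0151083.
AUD growth factor: 1 + 0.0843×7/12 = 1.049175.
Forward (CAD per AUD) = 0.8036 × 1.0151083 / 1.049175 = 0.7775071.

0.77751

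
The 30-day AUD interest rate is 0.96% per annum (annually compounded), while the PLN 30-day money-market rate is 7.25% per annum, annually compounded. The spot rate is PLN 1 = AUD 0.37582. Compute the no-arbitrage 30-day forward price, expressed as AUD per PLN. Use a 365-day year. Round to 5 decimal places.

T = 30/365 years.
AUD accumulates by (1 + 0.0096)^(30/365) = 1.0007856.
Growth of 1 PLN over T: (1 + 0.0725)^(30/365) = 1.0057694.
Forward (AUD per PLN) = 0.37582 × 1.0007856 / 1.0057694 = 0.3739577.

0.37396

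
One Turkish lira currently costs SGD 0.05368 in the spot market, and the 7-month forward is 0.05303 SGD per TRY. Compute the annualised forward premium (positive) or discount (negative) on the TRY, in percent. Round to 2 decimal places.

-2.08%

T = 7/12 years.
TRY trades forward at -1.21088% vs spot over the period.
Annualise by dividing by T: -0.0121088 / (7/12) = -0.020758 → -2.08%.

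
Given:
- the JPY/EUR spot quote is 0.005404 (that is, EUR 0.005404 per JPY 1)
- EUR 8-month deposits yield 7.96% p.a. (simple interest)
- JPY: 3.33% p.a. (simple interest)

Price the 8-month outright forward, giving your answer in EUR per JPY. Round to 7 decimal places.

0.0055672

T = 8/12 years.
EUR growth factor: 1 + 0.0796×8/12 = 1.0530667.
JPY accumulates by 1 + 0.0333×8/12 = 1.022200.
CIP: F = S · (grow EUR)/(grow JPY) = 0.005404 × 1.0530667/1.022200 = 0.005567181 EUR per JPY.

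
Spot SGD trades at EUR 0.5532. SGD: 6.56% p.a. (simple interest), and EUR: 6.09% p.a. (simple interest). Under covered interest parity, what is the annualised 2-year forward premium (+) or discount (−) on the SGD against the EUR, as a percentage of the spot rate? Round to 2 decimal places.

-0.42%

T = 2 years.
F = S · g_EUR/g_SGD = 0.5532 × 1.121800/1.131200 = 0.5486030.
Annualised premium = (F − S)/S × (1/T) = (0.5486030 − 0.5532)/0.5532 ÷ 2 = -0.42%.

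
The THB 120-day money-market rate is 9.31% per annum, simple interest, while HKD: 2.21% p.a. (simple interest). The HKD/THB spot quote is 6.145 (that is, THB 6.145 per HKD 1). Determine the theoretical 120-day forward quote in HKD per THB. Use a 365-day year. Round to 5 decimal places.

T = 120/365 years.
THB growth factor: 1 + 0.0931×120/365 = 1.0306082.
HKD growth factor: 1 + 0.0221×120/365 = 1.0072658.
So F = 6.145 × 1.0306082 / 1.0072658 = 6.287404 (THB/HKD).
Invert for HKD per THB: 1 / 6.287404 = 0.15905.

0.15905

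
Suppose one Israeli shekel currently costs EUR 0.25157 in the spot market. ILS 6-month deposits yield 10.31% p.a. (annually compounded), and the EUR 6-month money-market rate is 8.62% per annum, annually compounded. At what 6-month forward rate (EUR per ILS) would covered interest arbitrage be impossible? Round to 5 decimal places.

0.24964

T = 6/12 years.
Growth of 1 EUR over T: (1 + 0.0862)^(6/12) = 1.0422092.
ILS accumulates by (1 + 0.1031)^(6/12) = 1.0502857.
CIP: F = S · (grow EUR)/(grow ILS) = 0.25157 × 1.0422092/1.0502857 = 0.2496355 EUR per ILS.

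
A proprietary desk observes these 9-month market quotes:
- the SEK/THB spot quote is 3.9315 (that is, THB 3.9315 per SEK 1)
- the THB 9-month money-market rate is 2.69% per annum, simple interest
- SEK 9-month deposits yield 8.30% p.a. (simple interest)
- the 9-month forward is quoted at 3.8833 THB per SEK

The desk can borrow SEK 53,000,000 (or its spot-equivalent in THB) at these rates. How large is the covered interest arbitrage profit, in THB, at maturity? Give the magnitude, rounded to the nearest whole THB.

THB 6,053,523

T = 9/12 years.
Keep in SEK, deliver into the forward: 53,000,000·1.062250·3.8833 = THB 218,626,877.53.
Swap to THB now, deposit: 53,000,000·3.9315·1.020175 = THB 212,573,354.66.
The quoted forward overvalues SEK, so borrow THB, buy SEK at spot, deposit the SEK at 8.30%, and sell the proceeds forward at 3.8833.
Arbitrage profit = |218,626,877.53 − 212,573,354.66| = THB 6,053,523.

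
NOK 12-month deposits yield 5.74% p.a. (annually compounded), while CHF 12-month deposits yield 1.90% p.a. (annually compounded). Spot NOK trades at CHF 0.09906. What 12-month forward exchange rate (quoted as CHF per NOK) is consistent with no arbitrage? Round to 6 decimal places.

T = 1 year.
Growth of 1 CHF over T: (1 + 0.0190)^1 = 1.019000.
NOK growth factor: (1 + 0.0574)^1 = 1.057400.
So F = 0.09906 × 1.019000 / 1.057400 = 0.09546259 (CHF/NOK).

0.095463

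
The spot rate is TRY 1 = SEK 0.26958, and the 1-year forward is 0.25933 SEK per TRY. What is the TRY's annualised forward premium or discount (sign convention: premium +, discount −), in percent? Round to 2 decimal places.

-3.80%

T = 1 year.
Period premium: (0.25933 − 0.26958)/0.26958 = -0.0380221.
Per annum: -0.0380221 / 1 = -0.038022 = -3.80%.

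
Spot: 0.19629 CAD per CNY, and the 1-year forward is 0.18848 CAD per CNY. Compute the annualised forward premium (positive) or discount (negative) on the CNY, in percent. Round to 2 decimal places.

T = 1 year.
CNY trades forward at -3.97881% vs spot over the period.
×(1/T) gives -3.98% p.a.

-3.98%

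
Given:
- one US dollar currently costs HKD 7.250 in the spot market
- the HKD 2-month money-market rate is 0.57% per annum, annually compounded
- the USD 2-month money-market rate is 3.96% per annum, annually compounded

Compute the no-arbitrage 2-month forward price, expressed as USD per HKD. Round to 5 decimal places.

0.13870

T = 2/12 years.
HKD growth factor: (1 + 0.0057)^(2/12) = 1.0009478.
USD accumulates by (1 + 0.0396)^(2/12) = 1.0064937.
Forward (HKD per USD) = 7.25 × 1.0009478 / 1.0064937 = 7.210052.
Invert for USD per HKD: 1 / 7.210052 = 0.13870.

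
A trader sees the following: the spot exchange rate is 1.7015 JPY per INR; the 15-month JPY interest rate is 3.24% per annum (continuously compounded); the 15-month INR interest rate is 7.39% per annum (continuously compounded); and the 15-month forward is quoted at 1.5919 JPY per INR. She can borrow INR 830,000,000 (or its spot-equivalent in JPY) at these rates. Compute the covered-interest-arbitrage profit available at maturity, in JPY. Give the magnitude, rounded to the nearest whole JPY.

JPY 21,469,985

T = 15/12 years.
Route A — deposit INR, sell forward: 830,000,000 × 1.096776035987 × 1.5919 = JPY 1,449,144,950.50.
Route B — convert at spot, deposit JPY: 830,000,000 × 1.7015 × 1.041331309703 = JPY 1,470,614,935.47.
The quoted forward undervalues INR, so borrow INR, convert to JPY at spot, deposit the JPY at 3.24%, and buy INR forward at 1.5919 to cover the loan.
Arbitrage profit = |1,449,144,950.50 − 1,470,614,935.47| = JPY 21,469,985.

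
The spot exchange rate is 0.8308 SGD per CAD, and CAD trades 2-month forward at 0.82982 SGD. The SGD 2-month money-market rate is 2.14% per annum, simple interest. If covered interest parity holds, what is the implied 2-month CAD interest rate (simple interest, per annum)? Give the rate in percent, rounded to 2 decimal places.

2.85%

T = 2/12 years.
By CIP, F/S equals the SGD-to-CAD growth ratio: 0.82982/0.8308 = 0.9988204.
SGD growth factor: 1 + 0.0214×2/12 = 1.0035667.
Hence g_CAD = 1.0047519.
(1.0047519 − 1)/T = 0.028511, i.e. 2.85%.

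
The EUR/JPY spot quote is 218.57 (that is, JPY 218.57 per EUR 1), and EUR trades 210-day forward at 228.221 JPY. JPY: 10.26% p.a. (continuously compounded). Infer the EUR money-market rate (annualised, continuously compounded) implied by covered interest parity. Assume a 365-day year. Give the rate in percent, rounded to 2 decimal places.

T = 210/365 years.
F/S = 228.221/218.57 = 1.0441552 = (growth of JPY) / (growth of EUR).
The JPY side grows by e^(0.1026×210/365) = 1.0608072.
Hence g_EUR = 1.0159478.
Take logs: ln 1.0159478 / (210/365) = 0.027500, so 2.75%.

2.75%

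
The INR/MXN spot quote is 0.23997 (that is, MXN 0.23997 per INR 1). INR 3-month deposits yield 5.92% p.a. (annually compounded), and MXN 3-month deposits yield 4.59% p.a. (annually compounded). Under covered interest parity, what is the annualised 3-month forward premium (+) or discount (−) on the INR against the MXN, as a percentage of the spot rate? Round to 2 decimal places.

-1.26%

T = 3/12 years.
CIP forward (MXN per INR) = 0.23997 × 1.0112826/1.0144823 = 0.23921313.
Annualised premium = (F − S)/S × (1/T) = (0.23921313 − 0.23997)/0.23997 ÷ (3/12) = -1.26%.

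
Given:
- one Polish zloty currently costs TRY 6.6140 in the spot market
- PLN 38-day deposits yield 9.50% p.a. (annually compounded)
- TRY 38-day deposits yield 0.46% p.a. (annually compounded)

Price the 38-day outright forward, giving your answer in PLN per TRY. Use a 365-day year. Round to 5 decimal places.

T = 38/365 years.
TRY accumulates by (1 + 0.0046)^(38/365) = 1.0004779.
PLN growth factor: (1 + 0.0950)^(38/365) = 1.0094932.
So F = 6.614 × 1.0004779 / 1.0094932 = 6.554934 (TRY/PLN).
Invert for PLN per TRY: 1 / 6.554934 = 0.15256.

0.15256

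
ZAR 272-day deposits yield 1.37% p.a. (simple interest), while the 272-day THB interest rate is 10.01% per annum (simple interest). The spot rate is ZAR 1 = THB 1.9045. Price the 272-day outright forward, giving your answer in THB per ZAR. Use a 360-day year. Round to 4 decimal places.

2.0276

T = 272/360 years.
THB accumulates by 1 + 0.1001×272/360 = 1.0756311.
ZAR accumulates by 1 + 0.0137×272/360 = 1.0103511.
So F = 1.9045 × 1.0756311 / 1.0103511 = 2.027552 (THB/ZAR).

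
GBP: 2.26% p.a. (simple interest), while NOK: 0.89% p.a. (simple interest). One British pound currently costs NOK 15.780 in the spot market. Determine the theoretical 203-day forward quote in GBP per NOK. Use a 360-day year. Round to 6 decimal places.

T = 203/360 years.
NOK growth factor: 1 + 0.0089×203/360 = 1.0050186.
GBP growth factor: 1 + 0.0226×203/360 = 1.0127439.
So F = 15.78 × 1.0050186 / 1.0127439 = 15.65963 (NOK/GBP).
Quoted the other way: 1/15.65963 = 0.063858 GBP per NOK.

0.063858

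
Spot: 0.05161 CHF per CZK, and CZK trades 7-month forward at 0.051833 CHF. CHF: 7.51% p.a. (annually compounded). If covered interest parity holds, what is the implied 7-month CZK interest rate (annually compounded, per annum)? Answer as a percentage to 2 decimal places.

6.72%

T = 7/12 years.
By CIP, F/S equals the CHF-to-CZK growth ratio: 0.051833/0.05161 = 1.0043209.
The CHF side grows by (1 + 0.0751)^(7/12) = 1.0431462.
So the CZK growth factor = 1.0386583.
Annualise: 1.0386583^(12/7) − 1 = 0.067183 = 6.72%.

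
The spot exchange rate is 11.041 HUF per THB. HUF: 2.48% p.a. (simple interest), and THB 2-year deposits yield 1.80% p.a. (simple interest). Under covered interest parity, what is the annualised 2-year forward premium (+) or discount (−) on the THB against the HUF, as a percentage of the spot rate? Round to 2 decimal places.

+0.66%

T = 2 years.
F = S · g_HUF/g_THB = 11.041 × 1.049600/1.036000 = 11.185940.
Annualised premium = (F − S)/S × (1/T) = (11.185940 − 11.041)/11.041 ÷ 2 = 0.66%.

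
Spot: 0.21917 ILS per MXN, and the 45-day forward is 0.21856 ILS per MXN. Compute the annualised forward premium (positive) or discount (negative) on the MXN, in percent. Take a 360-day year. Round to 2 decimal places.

-2.23%

T = 45/360 years.
(F − S)/S = (0.21856 − 0.21917)/0.21917 = -0.0027832.
Annualise by dividing by T: -0.0027832 / (45/360) = -0.022266 → -2.23%.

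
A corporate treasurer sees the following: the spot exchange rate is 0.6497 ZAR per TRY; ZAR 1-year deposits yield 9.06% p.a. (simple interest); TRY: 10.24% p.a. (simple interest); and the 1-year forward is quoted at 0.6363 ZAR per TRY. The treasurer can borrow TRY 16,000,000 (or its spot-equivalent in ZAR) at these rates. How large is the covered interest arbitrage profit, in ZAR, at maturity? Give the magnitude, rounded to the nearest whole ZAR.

ZAR 113,691

T = 1 year.
Keep in TRY, deliver into the forward: 16,000,000·1.102400·0.6363 = ZAR 11,223,313.92.
Swap to ZAR now, deposit: 16,000,000·0.6497·1.090600 = ZAR 11,337,005.12.
The quoted forward undervalues TRY, so borrow TRY, convert to ZAR at spot, deposit the ZAR at 9.06%, and buy TRY forward at 0.6363 to cover the loan.
Arbitrage profit = |11,223,313.92 − 11,337,005.12| = ZAR 113,691.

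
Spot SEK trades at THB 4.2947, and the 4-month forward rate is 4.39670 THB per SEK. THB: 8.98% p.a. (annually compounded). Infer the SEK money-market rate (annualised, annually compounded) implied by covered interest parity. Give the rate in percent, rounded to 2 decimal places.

1.57%

T = 4/12 years.
F/S = 4.3967/4.2947 = 1.0237502 = (growth of THB) / (growth of SEK).
The THB side grows by (1 + 0.0898)^(4/12) = 1.0290795.
That pins the SEK growth at 1.0052057.
Annualise: 1.0052057^(12/4) − 1 = 0.015699 = 1.57%.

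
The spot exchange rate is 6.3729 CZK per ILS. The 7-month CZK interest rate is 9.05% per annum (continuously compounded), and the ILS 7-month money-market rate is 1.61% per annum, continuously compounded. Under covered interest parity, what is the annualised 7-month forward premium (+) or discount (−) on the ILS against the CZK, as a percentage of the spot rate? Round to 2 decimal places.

+7.60%

T = 7/12 years.
No-arbitrage forward: 6.3729 × 1.054210 / 1.0094359 = 6.6555736 CZK/ILS.
Annualised premium = (F − S)/S × (1/T) = (6.6555736 − 6.3729)/6.3729 ÷ (7/12) = 7.60%.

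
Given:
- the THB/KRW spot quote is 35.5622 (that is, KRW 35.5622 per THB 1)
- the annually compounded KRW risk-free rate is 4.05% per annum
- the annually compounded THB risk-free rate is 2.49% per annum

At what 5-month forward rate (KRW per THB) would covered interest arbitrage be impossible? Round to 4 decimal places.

35.7867

T = 5/12 years.
KRW growth factor: (1 + 0.0405)^(5/12) = 1.01667982.
Growth of 1 THB over T: (1 + 0.0249)^(5/12) = 1.01030063.
So F = 35.5622 × 1.01667982 / 1.01030063 = 35.786745 (KRW/THB).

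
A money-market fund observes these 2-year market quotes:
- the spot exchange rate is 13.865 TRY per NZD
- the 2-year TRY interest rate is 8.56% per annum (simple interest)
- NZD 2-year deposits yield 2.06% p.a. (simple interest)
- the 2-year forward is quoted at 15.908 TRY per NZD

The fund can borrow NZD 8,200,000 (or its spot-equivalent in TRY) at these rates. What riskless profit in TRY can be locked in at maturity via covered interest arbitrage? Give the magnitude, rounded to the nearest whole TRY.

T = 2 years.
Route A — deposit NZD, sell forward: 8,200,000 × 1.041200 × 15.908 = TRY 135,819,958.72.
Route B — convert at spot, deposit TRY: 8,200,000 × 13.865 × 1.171200 = TRY 133,157,241.60.
The quoted forward overvalues NZD, so borrow TRY, buy NZD at spot, deposit the NZD at 2.06%, and sell the proceeds forward at 15.908.
Arbitrage profit = |135,819,958.72 − 133,157,241.60| = TRY 2,662,717.

TRY 2,662,717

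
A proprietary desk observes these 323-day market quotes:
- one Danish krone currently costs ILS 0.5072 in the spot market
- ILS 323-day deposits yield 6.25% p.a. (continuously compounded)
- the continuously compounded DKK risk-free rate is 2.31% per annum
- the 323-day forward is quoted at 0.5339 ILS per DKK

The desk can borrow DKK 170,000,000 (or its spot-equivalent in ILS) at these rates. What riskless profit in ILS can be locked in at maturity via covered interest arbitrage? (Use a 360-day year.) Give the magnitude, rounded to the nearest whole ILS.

ILS 1,466,499

T = 323/360 years.
Keep in DKK, deliver into the forward: 170,000,000·1.020942105·0.5339 = ILS 92,663,768.28.
Swap to ILS now, deposit: 170,000,000·0.5072·1.0576784755 = ILS 91,197,268.87.
The quoted forward overvalues DKK, so borrow ILS, buy DKK at spot, deposit the DKK at 2.31%, and sell the proceeds forward at 0.5339.
The gap between the two covered legs is ILS 1,466,499.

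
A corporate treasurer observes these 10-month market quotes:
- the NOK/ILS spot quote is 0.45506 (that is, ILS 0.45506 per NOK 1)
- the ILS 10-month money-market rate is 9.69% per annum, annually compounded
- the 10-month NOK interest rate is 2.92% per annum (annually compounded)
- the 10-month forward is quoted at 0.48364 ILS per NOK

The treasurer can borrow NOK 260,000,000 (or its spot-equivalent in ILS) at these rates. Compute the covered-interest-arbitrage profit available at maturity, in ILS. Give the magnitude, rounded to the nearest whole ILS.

ILS 1,003,667

T = 10/12 years.
Route A — deposit NOK, sell forward: 260,000,000 × 1.02427478416 × 0.48364 = ILS 128,798,866.72.
Route B — convert at spot, deposit ILS: 260,000,000 × 0.45506 × 1.08012129988 = ILS 127,795,199.67.
The quoted forward overvalues NOK, so borrow ILS, buy NOK at spot, deposit the NOK at 2.92%, and sell the proceeds forward at 0.48364.
The gap between the two covered legs is ILS 1,003,667.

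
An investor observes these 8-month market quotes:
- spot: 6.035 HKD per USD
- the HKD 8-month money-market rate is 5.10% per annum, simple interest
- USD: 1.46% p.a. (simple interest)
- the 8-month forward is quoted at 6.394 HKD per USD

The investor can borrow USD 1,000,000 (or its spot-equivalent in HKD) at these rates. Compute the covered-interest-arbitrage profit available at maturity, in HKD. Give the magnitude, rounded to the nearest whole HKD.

HKD 216,045

T = 8/12 years.
Keep in USD, deliver into the forward: 1,000,000·1.009733333·6.394 = HKD 6,456,234.93.
Swap to HKD now, deposit: 1,000,000·6.035·1.034000 = HKD 6,240,190.00.
The quoted forward overvalues USD, so borrow HKD, buy USD at spot, deposit the USD at 1.46%, and sell the proceeds forward at 6.394.
Arbitrage profit = |6,456,234.93 − 6,240,190.00| = HKD 216,045.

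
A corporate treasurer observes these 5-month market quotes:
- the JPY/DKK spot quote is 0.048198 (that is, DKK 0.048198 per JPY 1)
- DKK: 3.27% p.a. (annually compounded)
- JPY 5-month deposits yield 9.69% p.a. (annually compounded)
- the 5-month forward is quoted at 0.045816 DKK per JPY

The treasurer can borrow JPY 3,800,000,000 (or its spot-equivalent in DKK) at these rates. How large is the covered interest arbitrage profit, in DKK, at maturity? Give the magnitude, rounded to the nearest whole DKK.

DKK 4,683,434

T = 5/12 years.
Keep in JPY, deliver into the forward: 3,800,000,000·1.03928884333·0.045816 = DKK 180,941,019.05.
Swap to DKK now, deposit: 3,800,000,000·0.048198·1.01349724798 = DKK 185,624,453.36.
The quoted forward undervalues JPY, so borrow JPY, convert to DKK at spot, deposit the DKK at 3.27%, and buy JPY forward at 0.045816 to cover the loan.
Arbitrage profit = |180,941,019.05 − 185,624,453.36| = DKK 4,683,434.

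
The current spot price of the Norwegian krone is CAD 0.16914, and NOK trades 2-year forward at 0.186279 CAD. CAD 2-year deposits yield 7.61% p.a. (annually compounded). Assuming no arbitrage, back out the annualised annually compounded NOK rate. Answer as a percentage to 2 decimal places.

2.54%

T = 2 years.
By CIP, F/S equals the CAD-to-NOK growth ratio: 0.186279/0.16914 = 1.1013303.
CAD growth factor: (1 + 0.0761)^2 = 1.1579912.
That pins the NOK growth at 1.0514477.
r = 1.0514477^(1/2) − 1 = 0.025401 → 2.54%.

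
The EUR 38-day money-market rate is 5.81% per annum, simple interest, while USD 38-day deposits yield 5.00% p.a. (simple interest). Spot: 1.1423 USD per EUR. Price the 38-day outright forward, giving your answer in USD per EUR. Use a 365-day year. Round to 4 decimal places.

T = 38/365 years.
Growth of 1 USD over T: 1 + 0.0500×38/365 = 1.0052055.
EUR growth factor: 1 + 0.0581×38/365 = 1.0060488.
CIP: F = S · (grow USD)/(grow EUR) = 1.1423 × 1.0052055/1.0060488 = 1.141342 USD per EUR.

1.1413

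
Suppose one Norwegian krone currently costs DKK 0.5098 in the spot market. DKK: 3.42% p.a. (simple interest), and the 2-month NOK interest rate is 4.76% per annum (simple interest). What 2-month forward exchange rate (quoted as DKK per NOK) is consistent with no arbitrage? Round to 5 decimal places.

0.50867

T = 2/12 years.
DKK accumulates by 1 + 0.0342×2/12 = 1.005700.
NOK growth factor: 1 + 0.0476×2/12 = 1.0079333.
CIP: F = S · (grow DKK)/(grow NOK) = 0.5098 × 1.005700/1.0079333 = 0.5086704 DKK per NOK.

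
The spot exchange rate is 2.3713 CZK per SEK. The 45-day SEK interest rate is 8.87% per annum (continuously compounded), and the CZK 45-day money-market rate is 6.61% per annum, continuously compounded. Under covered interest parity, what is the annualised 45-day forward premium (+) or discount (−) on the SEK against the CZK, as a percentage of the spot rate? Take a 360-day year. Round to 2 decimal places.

-2.26%

T = 45/360 years.
F = S · g_CZK/g_SEK = 2.3713 × 1.0082967/1.0111492 = 2.3646104.
(F − S)/S ÷ T = (2.3646104 − 2.3713)/2.3713/(45/360) = -0.022569 → -2.26%.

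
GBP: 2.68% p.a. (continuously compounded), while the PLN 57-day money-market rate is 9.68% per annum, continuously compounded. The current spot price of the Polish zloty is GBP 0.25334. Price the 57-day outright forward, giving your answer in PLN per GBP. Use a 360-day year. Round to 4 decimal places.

T = 57/360 years.
GBP accumulates by e^(0.0268×57/360) = 1.0042523.
Growth of 1 PLN over T: e^(0.0968×57/360) = 1.0154447.
So F = 0.25334 × 1.0042523 / 1.0154447 = 0.2505476 (GBP/PLN).
Invert for PLN per GBP: 1 / 0.2505476 = 3.9913.

3.9913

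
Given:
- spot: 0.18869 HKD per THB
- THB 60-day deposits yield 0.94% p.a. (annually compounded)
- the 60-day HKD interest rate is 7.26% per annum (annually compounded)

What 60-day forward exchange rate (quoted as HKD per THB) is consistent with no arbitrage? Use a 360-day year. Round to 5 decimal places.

T = 60/360 years.
HKD accumulates by (1 + 0.0726)^(60/360) = 1.0117494.
THB growth factor: (1 + 0.0094)^(60/360) = 1.0015606.
CIP: F = S · (grow HKD)/(grow THB) = 0.18869 × 1.0117494/1.0015606 = 0.1906095 HKD per THB.

0.19061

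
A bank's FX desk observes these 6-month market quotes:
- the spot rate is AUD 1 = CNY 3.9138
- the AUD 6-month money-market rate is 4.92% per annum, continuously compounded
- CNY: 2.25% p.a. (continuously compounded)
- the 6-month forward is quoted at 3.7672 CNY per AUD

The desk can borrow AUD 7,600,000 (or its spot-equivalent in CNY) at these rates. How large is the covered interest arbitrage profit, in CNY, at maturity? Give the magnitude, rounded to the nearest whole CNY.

T = 6/12 years.
Route A — deposit AUD, sell forward: 7,600,000 × 1.0249050765 × 3.7672 = CNY 29,343,770.27.
Route B — convert at spot, deposit CNY: 7,600,000 × 3.9138 × 1.0113135192 = CNY 30,081,399.27.
The quoted forward undervalues AUD, so borrow AUD, convert to CNY at spot, deposit the CNY at 2.25%, and buy AUD forward at 3.7672 to cover the loan.
The gap between the two covered legs is CNY 737,629.

CNY 737,629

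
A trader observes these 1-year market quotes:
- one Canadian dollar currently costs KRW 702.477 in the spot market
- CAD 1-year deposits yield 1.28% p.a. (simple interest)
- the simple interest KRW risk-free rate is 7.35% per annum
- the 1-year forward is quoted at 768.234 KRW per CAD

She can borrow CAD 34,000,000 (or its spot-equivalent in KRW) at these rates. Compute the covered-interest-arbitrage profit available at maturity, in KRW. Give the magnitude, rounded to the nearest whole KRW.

KRW 814,583,414

T = 1 year.
Route A — deposit CAD, sell forward: 34,000,000 × 1.012800 × 768.234 = KRW 26,454,291,436.80.
Route B — convert at spot, deposit KRW: 34,000,000 × 702.477 × 1.073500 = KRW 25,639,708,023.00.
The quoted forward overvalues CAD, so borrow KRW, buy CAD at spot, deposit the CAD at 1.28%, and sell the proceeds forward at 768.234.
Profit = 26,454,291,436.80 − 25,639,708,023.00 = KRW 814,583,414.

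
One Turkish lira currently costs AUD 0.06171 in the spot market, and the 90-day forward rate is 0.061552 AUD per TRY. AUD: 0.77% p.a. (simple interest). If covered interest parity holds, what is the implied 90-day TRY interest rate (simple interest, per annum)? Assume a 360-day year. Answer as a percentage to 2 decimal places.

T = 90/360 years.
By CIP, F/S equals the AUD-to-TRY growth ratio: 0.061552/0.06171 = 0.9974396.
The AUD side grows by 1 + 0.0077×90/360 = 1.001925.
That pins the TRY growth at 1.0044969.
(1.0044969 − 1)/T = 0.017988, i.e. 1.80%.

1.80%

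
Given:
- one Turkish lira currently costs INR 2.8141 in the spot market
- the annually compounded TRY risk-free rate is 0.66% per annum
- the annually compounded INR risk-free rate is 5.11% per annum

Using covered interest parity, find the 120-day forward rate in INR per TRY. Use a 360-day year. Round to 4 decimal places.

2.8550

T = 120/360 years.
Growth of 1 INR over T: (1 + 0.0511)^(120/360) = 1.0167512.
TRY accumulates by (1 + 0.0066)^(120/360) = 1.0021952.
So F = 2.8141 × 1.0167512 / 1.0021952 = 2.854972 (INR/TRY).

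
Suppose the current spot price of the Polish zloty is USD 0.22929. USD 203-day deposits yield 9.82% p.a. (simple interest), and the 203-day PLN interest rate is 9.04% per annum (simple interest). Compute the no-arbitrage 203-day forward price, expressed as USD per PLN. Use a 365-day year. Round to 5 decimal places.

T = 203/365 years.
USD growth factor: 1 + 0.0982×203/365 = 1.0546153.
PLN accumulates by 1 + 0.0904×203/365 = 1.0502773.
So F = 0.22929 × 1.0546153 / 1.0502773 = 0.2302370 (USD/PLN).

0.23024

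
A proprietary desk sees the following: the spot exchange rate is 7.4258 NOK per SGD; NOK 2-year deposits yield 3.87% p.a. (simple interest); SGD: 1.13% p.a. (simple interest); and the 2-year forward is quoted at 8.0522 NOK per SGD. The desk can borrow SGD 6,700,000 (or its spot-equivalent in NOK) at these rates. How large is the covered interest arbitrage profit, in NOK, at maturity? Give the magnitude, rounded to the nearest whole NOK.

NOK 1,565,273

T = 2 years.
Invest the SGD and cover forward: 6,700,000 × 1.022600 × 8.0522 = NOK 55,169,004.12.
Convert at spot and invest in NOK: 6,700,000 × 7.4258 × 1.077400 = NOK 53,603,731.36.
The quoted forward overvalues SGD, so borrow NOK, buy SGD at spot, deposit the SGD at 1.13%, and sell the proceeds forward at 8.0522.
The gap between the two covered legs is NOK 1,565,273.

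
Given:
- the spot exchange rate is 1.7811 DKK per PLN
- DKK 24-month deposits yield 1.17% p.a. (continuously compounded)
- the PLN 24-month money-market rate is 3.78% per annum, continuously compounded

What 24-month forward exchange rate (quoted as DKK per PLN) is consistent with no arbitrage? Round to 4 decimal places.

T = 2 years.
Growth of 1 DKK over T: e^(0.0117×2) = 1.0236759.
PLN accumulates by e^(0.0378×2) = 1.0785311.
So F = 1.7811 × 1.0236759 / 1.0785311 = 1.690511 (DKK/PLN).

1.6905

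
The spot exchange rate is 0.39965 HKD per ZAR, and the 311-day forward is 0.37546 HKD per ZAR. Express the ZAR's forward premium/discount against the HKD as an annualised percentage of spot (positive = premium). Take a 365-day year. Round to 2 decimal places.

T = 311/365 years.
Period premium: (0.37546 − 0.39965)/0.39965 = -0.0605280.
Annualise by dividing by T: -0.0605280 / (311/365) = -0.071038 → -7.10%.

-7.10%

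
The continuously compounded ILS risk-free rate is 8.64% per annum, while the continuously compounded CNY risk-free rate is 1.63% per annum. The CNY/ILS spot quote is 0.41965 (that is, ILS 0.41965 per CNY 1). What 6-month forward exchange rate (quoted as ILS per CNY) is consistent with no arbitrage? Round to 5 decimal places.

T = 6/12 years.
ILS growth factor: e^(0.0864×6/12) = 1.0441467.
Growth of 1 CNY over T: e^(0.0163×6/12) = 1.0081833.
Forward (ILS per CNY) = 0.41965 × 1.0441467 / 1.0081833 = 0.4346195.

0.43462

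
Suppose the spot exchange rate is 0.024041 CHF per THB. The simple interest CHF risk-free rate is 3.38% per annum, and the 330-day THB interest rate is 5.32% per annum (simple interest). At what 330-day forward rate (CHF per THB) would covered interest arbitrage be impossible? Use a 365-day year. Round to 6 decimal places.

0.023639

T = 330/365 years.
CHF accumulates by 1 + 0.0338×330/365 = 1.0305589.
THB growth factor: 1 + 0.0532×330/365 = 1.0480986.
CIP: F = S · (grow CHF)/(grow THB) = 0.024041 × 1.0305589/1.0480986 = 0.02363868 CHF per THB.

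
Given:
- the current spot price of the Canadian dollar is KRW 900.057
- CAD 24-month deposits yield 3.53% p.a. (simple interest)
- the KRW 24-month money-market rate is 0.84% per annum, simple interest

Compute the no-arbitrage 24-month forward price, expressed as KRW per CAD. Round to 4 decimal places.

T = 2 years.
KRW accumulates by 1 + 0.0084×2 = 1.016800.
CAD growth factor: 1 + 0.0353×2 = 1.070600.
CIP: F = S · (grow KRW)/(grow CAD) = 900.057 × 1.016800/1.070600 = 854.827160 KRW per CAD.

854.8272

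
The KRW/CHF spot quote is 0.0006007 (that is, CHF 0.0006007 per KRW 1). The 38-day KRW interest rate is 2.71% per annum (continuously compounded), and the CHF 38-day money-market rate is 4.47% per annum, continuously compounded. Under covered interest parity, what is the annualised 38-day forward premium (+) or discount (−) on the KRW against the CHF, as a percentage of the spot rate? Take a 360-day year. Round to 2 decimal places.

+1.76%

T = 38/360 years.
CIP forward (CHF per KRW) = 0.0006007 × 1.0047295/1.0028647 = 0.0006018170.
Annualised premium = (F − S)/S × (1/T) = (0.0006018170 − 0.0006007)/0.0006007 ÷ (38/360) = 1.76%.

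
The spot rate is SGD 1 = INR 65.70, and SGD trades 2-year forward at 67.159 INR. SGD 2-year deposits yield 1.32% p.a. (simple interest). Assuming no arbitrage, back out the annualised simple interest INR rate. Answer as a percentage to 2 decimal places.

2.46%

T = 2 years.
CIP gives F = S · g_INR/g_SGD, so g_INR/g_SGD = 67.159/65.7 = 1.0222070.
SGD growth factor: 1 + 0.0132×2 = 1.026400.
That pins the INR growth at 1.0491933.
(1.0491933 − 1)/T = 0.024597, i.e. 2.46%.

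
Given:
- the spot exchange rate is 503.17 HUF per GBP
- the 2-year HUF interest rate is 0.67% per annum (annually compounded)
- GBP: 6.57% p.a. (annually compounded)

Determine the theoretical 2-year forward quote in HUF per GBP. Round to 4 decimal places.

T = 2 years.
HUF accumulates by (1 + 0.0067)^2 = 1.01344489.
GBP accumulates by (1 + 0.0657)^2 = 1.13571649.
CIP: F = S · (grow HUF)/(grow GBP) = 503.17 × 1.01344489/1.13571649 = 448.998557 HUF per GBP.

448.9986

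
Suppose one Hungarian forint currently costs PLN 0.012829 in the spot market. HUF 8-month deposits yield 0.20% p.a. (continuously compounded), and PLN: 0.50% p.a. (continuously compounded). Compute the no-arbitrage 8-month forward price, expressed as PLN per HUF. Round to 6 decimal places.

T = 8/12 years.
Growth of 1 PLN over T: e^(0.0050×8/12) = 1.0033389.
HUF growth factor: e^(0.0020×8/12) = 1.0013342.
So F = 0.012829 × 1.0033389 / 1.0013342 = 0.01285468 (PLN/HUF).

0.012855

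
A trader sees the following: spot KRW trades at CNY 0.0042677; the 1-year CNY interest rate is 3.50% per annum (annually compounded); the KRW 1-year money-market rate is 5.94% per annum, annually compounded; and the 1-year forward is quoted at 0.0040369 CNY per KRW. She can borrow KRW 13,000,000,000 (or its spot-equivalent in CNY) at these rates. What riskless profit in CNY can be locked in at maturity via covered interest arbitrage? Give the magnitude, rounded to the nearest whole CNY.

T = 1 year.
Route A — deposit KRW, sell forward: 13,000,000,000 × 1.059400 × 0.0040369 = CNY 55,596,994.18.
Route B — convert at spot, deposit CNY: 13,000,000,000 × 0.0042677 × 1.035000 = CNY 57,421,903.50.
The quoted forward undervalues KRW, so borrow KRW, convert to CNY at spot, deposit the CNY at 3.50%, and buy KRW forward at 0.0040369 to cover the loan.
The gap between the two covered legs is CNY 1,824,909.

CNY 1,824,909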